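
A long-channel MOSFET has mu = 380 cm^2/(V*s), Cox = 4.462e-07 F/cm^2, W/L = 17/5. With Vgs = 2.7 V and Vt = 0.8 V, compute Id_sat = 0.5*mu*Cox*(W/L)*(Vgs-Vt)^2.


Step 1: Overdrive voltage Vov = Vgs - Vt = 2.7 - 0.8 = 1.9 V
Step 2: W/L = 17/5 = 3.4
Step 3: Id = 0.5 * 380 * 4.462e-07 * 3.4 * 1.9^2
Step 4: Id = 1.04e-03 A

1.04e-03


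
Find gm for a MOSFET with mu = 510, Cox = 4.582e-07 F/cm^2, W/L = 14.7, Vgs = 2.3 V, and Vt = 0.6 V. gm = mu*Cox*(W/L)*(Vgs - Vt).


Step 1: Vov = Vgs - Vt = 2.3 - 0.6 = 1.7 V
Step 2: gm = mu * Cox * (W/L) * Vov
Step 3: gm = 510 * 4.582e-07 * 14.7 * 1.7 = 5.84e-03 S

5.84e-03


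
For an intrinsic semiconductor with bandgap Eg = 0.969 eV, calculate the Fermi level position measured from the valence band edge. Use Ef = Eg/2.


Step 1: For an intrinsic semiconductor, the Fermi level sits at midgap.
Step 2: Ef = Eg / 2 = 0.969 / 2 = 0.4845 eV

0.4845


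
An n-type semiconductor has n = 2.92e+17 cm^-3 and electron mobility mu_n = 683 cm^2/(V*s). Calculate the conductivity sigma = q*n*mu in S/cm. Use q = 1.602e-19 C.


Step 1: sigma = q * n * mu
Step 2: sigma = 1.602e-19 * 2.92e+17 * 683
Step 3: sigma = 3.195e+01 S/cm

3.195e+01


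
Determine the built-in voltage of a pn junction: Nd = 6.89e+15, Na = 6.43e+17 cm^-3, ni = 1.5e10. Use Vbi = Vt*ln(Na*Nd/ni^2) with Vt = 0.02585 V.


Step 1: Compute Na*Nd/ni^2 = 6.43e+17 * 6.89e+15 / (1.5e10)^2 = 1.9690e+13
Step 2: ln(1.9690e+13) = 30.6111
Step 3: Vbi = 0.02585 * 30.6111 = 0.791 V

0.791


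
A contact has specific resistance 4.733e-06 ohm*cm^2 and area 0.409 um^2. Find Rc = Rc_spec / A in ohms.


Step 1: Convert area to cm^2: 0.409 um^2 = 4.0900e-09 cm^2
Step 2: Rc = Rc_spec / A = 4.733e-06 / 4.0900e-09
Step 3: Rc = 1.16e+03 ohms

1.16e+03


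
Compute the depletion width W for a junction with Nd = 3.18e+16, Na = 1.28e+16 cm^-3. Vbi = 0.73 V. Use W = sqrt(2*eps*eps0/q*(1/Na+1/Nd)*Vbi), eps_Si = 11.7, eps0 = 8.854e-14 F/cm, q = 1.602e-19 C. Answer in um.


Step 1: 1/Na + 1/Nd = 1/1.28e+16 + 1/3.18e+16 = 1.09572e-16
Step 2: 2*eps*eps0/q = 2*11.7*8.854e-14/1.602e-19 = 1.293281e+07
Step 3: W^2 = 1.293281e+07 * 1.09572e-16 * 0.73 = 1.03446e-09
Step 4: W = sqrt(1.03446e-09) = 3.216e-05 cm = 0.3216 um

0.3216


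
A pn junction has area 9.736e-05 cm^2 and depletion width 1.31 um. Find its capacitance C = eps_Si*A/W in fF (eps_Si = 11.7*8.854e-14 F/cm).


Step 1: eps_Si = 11.7 * 8.854e-14 = 1.035918e-12 F/cm
Step 2: W in cm = 1.31 * 1e-4 = 1.31e-04 cm
Step 3: C = 1.035918e-12 * 9.736e-05 / 1.31e-04 = 7.699006e-13 F
Step 4: C = 769.9 fF

769.9


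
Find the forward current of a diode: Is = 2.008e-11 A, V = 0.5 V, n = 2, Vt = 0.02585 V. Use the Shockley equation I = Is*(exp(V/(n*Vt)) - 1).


Step 1: V/(n*Vt) = 0.5/(2*0.02585) = 9.6712
Step 2: exp(9.6712) = 1.5854e+04
Step 3: I = 2.008e-11 * (1.5854e+04 - 1) = 3.18e-07 A

3.18e-07


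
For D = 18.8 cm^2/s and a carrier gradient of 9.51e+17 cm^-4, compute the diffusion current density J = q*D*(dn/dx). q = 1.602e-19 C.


Step 1: J = q * D * (dn/dx)
Step 2: J = 1.602e-19 * 18.8 * 9.51e+17
Step 3: J = 2.86e+00 A/cm^2

2.86e+00


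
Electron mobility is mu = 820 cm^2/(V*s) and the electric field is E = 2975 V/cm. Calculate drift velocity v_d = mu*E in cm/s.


Step 1: v_d = mu * E
Step 2: v_d = 820 * 2975 = 2439500
Step 3: v_d = 2.44e+06 cm/s

2.44e+06


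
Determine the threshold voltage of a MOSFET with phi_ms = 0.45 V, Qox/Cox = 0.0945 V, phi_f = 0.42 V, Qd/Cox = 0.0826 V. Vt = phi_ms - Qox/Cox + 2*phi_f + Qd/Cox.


Step 1: Vt = phi_ms - Qox/Cox + 2*phi_f + Qd/Cox
Step 2: Vt = 0.45 - 0.0945 + 2*0.42 + 0.0826
Step 3: Vt = 0.45 - 0.0945 + 0.84 + 0.0826
Step 4: Vt = 1.2781 V

1.2781


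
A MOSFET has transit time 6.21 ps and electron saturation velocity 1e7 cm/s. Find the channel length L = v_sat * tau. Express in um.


Step 1: tau in seconds = 6.21 ps * 1e-12 = 6.2100e-12 s
Step 2: L = v_sat * tau = 1e7 * 6.2100e-12 = 6.2100e-05 cm
Step 3: L in um = 6.2100e-05 * 1e4 = 0.621 um

0.621


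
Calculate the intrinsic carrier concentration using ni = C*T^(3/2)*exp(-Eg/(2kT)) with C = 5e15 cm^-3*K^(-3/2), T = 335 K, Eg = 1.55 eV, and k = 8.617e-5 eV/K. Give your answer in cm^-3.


Step 1: Compute kT = 8.617e-5 * 335 = 0.02886695 eV
Step 2: Exponent = -Eg/(2kT) = -1.55/(2*0.02886695) = -26.84731
Step 3: T^(3/2) = 335^1.5 = 6131.51
Step 4: ni = 5e15 * 6131.51 * exp(-26.84731) = 6.71e+07 cm^-3

6.71e+07


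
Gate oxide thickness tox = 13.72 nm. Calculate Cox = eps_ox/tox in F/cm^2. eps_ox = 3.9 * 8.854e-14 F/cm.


Step 1: eps_ox = 3.9 * 8.854e-14 = 3.45306e-13 F/cm
Step 2: tox in cm = 13.72 nm * 1e-7 = 1.3720e-06 cm
Step 3: Cox = 3.45306e-13 / 1.3720e-06 = 2.52e-07 F/cm^2

2.52e-07


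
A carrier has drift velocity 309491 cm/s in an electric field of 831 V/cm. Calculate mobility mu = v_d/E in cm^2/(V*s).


Step 1: mu = v_d / E
Step 2: mu = 309491 / 831
Step 3: mu = 372.43 cm^2/(V*s)

372.43


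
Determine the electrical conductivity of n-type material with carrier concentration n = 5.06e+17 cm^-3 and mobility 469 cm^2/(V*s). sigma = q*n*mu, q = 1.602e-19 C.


Step 1: sigma = q * n * mu
Step 2: sigma = 1.602e-19 * 5.06e+17 * 469
Step 3: sigma = 3.802e+01 S/cm

3.802e+01


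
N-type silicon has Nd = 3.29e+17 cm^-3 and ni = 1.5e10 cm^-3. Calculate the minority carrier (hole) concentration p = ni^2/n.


Step 1: Since Nd >> ni, n ≈ Nd = 3.29e+17 cm^-3
Step 2: p = ni^2 / n = (1.5e10)^2 / 3.29e+17
Step 3: p = 2.25e20 / 3.29e+17 = 6.84e+02 cm^-3

6.84e+02


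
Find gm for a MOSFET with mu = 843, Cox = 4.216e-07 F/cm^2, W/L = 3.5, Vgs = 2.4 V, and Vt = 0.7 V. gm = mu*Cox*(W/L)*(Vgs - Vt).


Step 1: Vov = Vgs - Vt = 2.4 - 0.7 = 1.7 V
Step 2: gm = mu * Cox * (W/L) * Vov
Step 3: gm = 843 * 4.216e-07 * 3.5 * 1.7 = 2.11e-03 S

2.11e-03


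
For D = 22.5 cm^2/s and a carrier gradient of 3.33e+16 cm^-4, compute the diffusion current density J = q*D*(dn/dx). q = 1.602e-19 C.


Step 1: J = q * D * (dn/dx)
Step 2: J = 1.602e-19 * 22.5 * 3.33e+16
Step 3: J = 1.20e-01 A/cm^2

1.20e-01


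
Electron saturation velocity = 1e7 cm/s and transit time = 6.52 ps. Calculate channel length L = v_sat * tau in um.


Step 1: tau in seconds = 6.52 ps * 1e-12 = 6.5200e-12 s
Step 2: L = v_sat * tau = 1e7 * 6.5200e-12 = 6.5200e-05 cm
Step 3: L in um = 6.5200e-05 * 1e4 = 0.652 um

0.652


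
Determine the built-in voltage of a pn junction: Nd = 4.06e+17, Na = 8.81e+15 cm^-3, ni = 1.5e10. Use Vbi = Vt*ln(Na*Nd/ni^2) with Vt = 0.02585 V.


Step 1: Compute Na*Nd/ni^2 = 8.81e+15 * 4.06e+17 / (1.5e10)^2 = 1.5897e+13
Step 2: ln(1.5897e+13) = 30.3972
Step 3: Vbi = 0.02585 * 30.3972 = 0.786 V

0.786


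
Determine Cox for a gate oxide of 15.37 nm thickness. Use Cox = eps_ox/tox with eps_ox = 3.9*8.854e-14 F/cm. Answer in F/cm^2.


Step 1: eps_ox = 3.9 * 8.854e-14 = 3.45306e-13 F/cm
Step 2: tox in cm = 15.37 nm * 1e-7 = 1.5370e-06 cm
Step 3: Cox = 3.45306e-13 / 1.5370e-06 = 2.25e-07 F/cm^2

2.25e-07


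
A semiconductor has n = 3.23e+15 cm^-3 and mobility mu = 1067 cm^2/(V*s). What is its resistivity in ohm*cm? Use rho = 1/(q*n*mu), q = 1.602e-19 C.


Step 1: sigma = q * n * mu = 1.602e-19 * 3.23e+15 * 1067 = 5.52115e-01 S/cm
Step 2: rho = 1 / sigma = 1 / 5.52115e-01 = 1.811 ohm*cm

1.811


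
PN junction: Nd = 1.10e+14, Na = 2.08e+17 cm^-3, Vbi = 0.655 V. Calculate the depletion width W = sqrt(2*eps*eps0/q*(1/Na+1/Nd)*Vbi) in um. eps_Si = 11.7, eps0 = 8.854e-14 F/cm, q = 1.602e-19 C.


Step 1: 1/Na + 1/Nd = 1/2.08e+17 + 1/1.10e+14 = 9.09572e-15
Step 2: 2*eps*eps0/q = 2*11.7*8.854e-14/1.602e-19 = 1.293281e+07
Step 3: W^2 = 1.293281e+07 * 9.09572e-15 * 0.655 = 7.70498e-08
Step 4: W = sqrt(7.70498e-08) = 2.776e-04 cm = 2.776 um

2.776


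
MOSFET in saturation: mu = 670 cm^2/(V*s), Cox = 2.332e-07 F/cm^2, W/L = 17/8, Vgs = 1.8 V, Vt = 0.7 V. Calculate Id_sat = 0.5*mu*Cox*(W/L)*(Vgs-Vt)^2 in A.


Step 1: Overdrive voltage Vov = Vgs - Vt = 1.8 - 0.7 = 1.1 V
Step 2: W/L = 17/8 = 2.125
Step 3: Id = 0.5 * 670 * 2.332e-07 * 2.125 * 1.1^2
Step 4: Id = 2.01e-04 A

2.01e-04


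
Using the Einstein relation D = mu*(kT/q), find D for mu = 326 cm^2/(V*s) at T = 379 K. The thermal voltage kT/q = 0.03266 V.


Step 1: D = mu * (kT/q)
Step 2: D = 326 * 0.03266
Step 3: D = 10.65 cm^2/s

10.65


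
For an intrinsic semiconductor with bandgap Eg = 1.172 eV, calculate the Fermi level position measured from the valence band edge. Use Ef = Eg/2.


Step 1: For an intrinsic semiconductor, the Fermi level sits at midgap.
Step 2: Ef = Eg / 2 = 1.172 / 2 = 0.586 eV

0.586


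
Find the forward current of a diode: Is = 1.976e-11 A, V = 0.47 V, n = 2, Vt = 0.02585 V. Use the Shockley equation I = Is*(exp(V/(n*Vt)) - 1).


Step 1: V/(n*Vt) = 0.47/(2*0.02585) = 9.0909
Step 2: exp(9.0909) = 8.8742e+03
Step 3: I = 1.976e-11 * (8.8742e+03 - 1) = 1.75e-07 A

1.75e-07


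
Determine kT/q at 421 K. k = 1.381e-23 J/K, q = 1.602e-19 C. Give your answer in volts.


Step 1: kT = 1.381e-23 * 421 = 5.81401e-21 J
Step 2: Vt = kT/q = 5.81401e-21 / 1.602e-19
Step 3: Vt = 0.03629 V

0.03629


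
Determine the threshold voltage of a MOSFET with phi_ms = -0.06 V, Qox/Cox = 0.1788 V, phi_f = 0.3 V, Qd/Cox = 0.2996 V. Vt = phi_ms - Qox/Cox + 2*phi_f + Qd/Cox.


Step 1: Vt = phi_ms - Qox/Cox + 2*phi_f + Qd/Cox
Step 2: Vt = -0.06 - 0.1788 + 2*0.3 + 0.2996
Step 3: Vt = -0.06 - 0.1788 + 0.6 + 0.2996
Step 4: Vt = 0.6608 V

0.6608


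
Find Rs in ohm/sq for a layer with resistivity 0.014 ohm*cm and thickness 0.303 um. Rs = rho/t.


Step 1: Convert thickness to cm: t = 0.303 um = 3.0300e-05 cm
Step 2: Rs = rho / t = 0.014 / 3.0300e-05
Step 3: Rs = 462.0 ohm/sq

462.0


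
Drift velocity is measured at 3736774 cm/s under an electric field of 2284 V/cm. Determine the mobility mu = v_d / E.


Step 1: mu = v_d / E
Step 2: mu = 3736774 / 2284
Step 3: mu = 1636.07 cm^2/(V*s)

1636.07


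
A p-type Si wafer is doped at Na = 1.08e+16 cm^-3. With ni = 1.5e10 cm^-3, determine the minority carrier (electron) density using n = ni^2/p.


Step 1: Majority hole concentration p ≈ Na = 1.08e+16 cm^-3
Step 2: n = ni^2 / Na = (1.5e10)^2 / 1.08e+16
Step 3: n = 2.08e+04 cm^-3

2.08e+04


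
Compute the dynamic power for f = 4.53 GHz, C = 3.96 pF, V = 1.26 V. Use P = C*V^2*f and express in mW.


Step 1: V^2 = 1.26^2 = 1.5876 V^2
Step 2: P = C*V^2*f = 3.96e-12 F * 1.5876 * 4.53e9 Hz
Step 3: P = 2.847963888e-02 W
Step 4: P = 28.48 mW

28.48


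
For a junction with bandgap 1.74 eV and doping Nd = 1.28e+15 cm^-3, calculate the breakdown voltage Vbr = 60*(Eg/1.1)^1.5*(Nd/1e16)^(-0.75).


Step 1: Eg/1.1 = 1.74/1.1 = 1.581818
Step 2: (Eg/1.1)^1.5 = 1.581818^1.5 = 1.989458
Step 3: (Nd/1e16)^(-0.75) = (0.128)^(-0.75) = 4.672965
Step 4: Vbr = 60 * 1.989458 * 4.672965 = 557.8 V

557.8


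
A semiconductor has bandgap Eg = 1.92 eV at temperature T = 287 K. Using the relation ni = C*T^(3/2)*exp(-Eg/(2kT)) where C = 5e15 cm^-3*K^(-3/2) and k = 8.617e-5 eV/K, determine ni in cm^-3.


Step 1: Compute kT = 8.617e-5 * 287 = 0.02473079 eV
Step 2: Exponent = -Eg/(2kT) = -1.92/(2*0.02473079) = -38.81801
Step 3: T^(3/2) = 287^1.5 = 4862.09
Step 4: ni = 5e15 * 4862.09 * exp(-38.81801) = 3.37e+02 cm^-3

3.37e+02


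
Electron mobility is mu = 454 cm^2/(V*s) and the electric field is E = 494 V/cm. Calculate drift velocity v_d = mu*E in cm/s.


Step 1: v_d = mu * E
Step 2: v_d = 454 * 494 = 224276
Step 3: v_d = 2.24e+05 cm/s

2.24e+05


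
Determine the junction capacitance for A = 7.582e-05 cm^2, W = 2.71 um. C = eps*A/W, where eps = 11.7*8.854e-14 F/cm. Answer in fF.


Step 1: eps_Si = 11.7 * 8.854e-14 = 1.035918e-12 F/cm
Step 2: W in cm = 2.71 * 1e-4 = 2.71e-04 cm
Step 3: C = 1.035918e-12 * 7.582e-05 / 2.71e-04 = 2.898277e-13 F
Step 4: C = 289.83 fF

289.83


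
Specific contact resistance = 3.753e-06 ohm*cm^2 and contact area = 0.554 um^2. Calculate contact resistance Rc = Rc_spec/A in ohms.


Step 1: Convert area to cm^2: 0.554 um^2 = 5.5400e-09 cm^2
Step 2: Rc = Rc_spec / A = 3.753e-06 / 5.5400e-09
Step 3: Rc = 6.77e+02 ohms

6.77e+02


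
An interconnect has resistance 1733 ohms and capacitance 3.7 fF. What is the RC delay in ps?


Step 1: tau = R * C
Step 2: tau = 1733 * 3.7 fF = 1733 * 3.7e-15 F
Step 3: tau = 6.4121e-12 s = 6.4121 ps

6.4121


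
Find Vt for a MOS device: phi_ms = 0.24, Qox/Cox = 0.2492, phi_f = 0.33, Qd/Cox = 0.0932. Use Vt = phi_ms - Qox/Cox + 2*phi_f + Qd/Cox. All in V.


Step 1: Vt = phi_ms - Qox/Cox + 2*phi_f + Qd/Cox
Step 2: Vt = 0.24 - 0.2492 + 2*0.33 + 0.0932
Step 3: Vt = 0.24 - 0.2492 + 0.66 + 0.0932
Step 4: Vt = 0.744 V

0.744


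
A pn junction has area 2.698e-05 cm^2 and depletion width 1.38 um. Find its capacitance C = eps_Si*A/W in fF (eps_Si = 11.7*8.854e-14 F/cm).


Step 1: eps_Si = 11.7 * 8.854e-14 = 1.035918e-12 F/cm
Step 2: W in cm = 1.38 * 1e-4 = 1.38e-04 cm
Step 3: C = 1.035918e-12 * 2.698e-05 / 1.38e-04 = 2.025295e-13 F
Step 4: C = 202.53 fF

202.53


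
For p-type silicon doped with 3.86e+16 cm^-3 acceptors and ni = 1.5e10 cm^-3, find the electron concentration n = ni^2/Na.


Step 1: Majority hole concentration p ≈ Na = 3.86e+16 cm^-3
Step 2: n = ni^2 / Na = (1.5e10)^2 / 3.86e+16
Step 3: n = 5.83e+03 cm^-3

5.83e+03


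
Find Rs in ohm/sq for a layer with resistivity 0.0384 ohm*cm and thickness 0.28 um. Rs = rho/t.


Step 1: Convert thickness to cm: t = 0.28 um = 2.8000e-05 cm
Step 2: Rs = rho / t = 0.0384 / 2.8000e-05
Step 3: Rs = 1371.4 ohm/sq

1371.4


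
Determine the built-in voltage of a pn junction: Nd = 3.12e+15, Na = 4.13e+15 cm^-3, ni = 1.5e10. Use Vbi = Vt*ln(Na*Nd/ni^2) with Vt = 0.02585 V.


Step 1: Compute Na*Nd/ni^2 = 4.13e+15 * 3.12e+15 / (1.5e10)^2 = 5.7269e+10
Step 2: ln(5.7269e+10) = 24.7710
Step 3: Vbi = 0.02585 * 24.7710 = 0.64 V

0.64


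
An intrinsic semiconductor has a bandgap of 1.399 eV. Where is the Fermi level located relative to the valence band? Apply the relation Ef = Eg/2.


Step 1: For an intrinsic semiconductor, the Fermi level sits at midgap.
Step 2: Ef = Eg / 2 = 1.399 / 2 = 0.6995 eV

0.6995


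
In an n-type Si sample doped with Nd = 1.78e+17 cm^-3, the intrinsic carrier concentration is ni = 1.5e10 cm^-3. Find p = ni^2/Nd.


Step 1: Since Nd >> ni, n ≈ Nd = 1.78e+17 cm^-3
Step 2: p = ni^2 / n = (1.5e10)^2 / 1.78e+17
Step 3: p = 2.25e20 / 1.78e+17 = 1.26e+03 cm^-3

1.26e+03


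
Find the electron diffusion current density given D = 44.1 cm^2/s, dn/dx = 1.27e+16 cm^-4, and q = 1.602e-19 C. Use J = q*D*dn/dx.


Step 1: J = q * D * (dn/dx)
Step 2: J = 1.602e-19 * 44.1 * 1.27e+16
Step 3: J = 8.97e-02 A/cm^2

8.97e-02


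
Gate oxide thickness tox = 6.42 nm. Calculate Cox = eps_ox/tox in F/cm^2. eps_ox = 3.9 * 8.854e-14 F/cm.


Step 1: eps_ox = 3.9 * 8.854e-14 = 3.45306e-13 F/cm
Step 2: tox in cm = 6.42 nm * 1e-7 = 6.4200e-07 cm
Step 3: Cox = 3.45306e-13 / 6.4200e-07 = 5.38e-07 F/cm^2

5.38e-07


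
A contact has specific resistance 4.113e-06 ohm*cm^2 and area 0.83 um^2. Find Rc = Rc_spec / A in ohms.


Step 1: Convert area to cm^2: 0.83 um^2 = 8.3000e-09 cm^2
Step 2: Rc = Rc_spec / A = 4.113e-06 / 8.3000e-09
Step 3: Rc = 4.96e+02 ohms

4.96e+02


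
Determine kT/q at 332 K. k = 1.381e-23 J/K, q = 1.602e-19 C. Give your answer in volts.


Step 1: kT = 1.381e-23 * 332 = 4.58492e-21 J
Step 2: Vt = kT/q = 4.58492e-21 / 1.602e-19
Step 3: Vt = 0.02862 V

0.02862


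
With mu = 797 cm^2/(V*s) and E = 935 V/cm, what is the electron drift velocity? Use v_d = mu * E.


Step 1: v_d = mu * E
Step 2: v_d = 797 * 935 = 745195
Step 3: v_d = 7.45e+05 cm/s

7.45e+05


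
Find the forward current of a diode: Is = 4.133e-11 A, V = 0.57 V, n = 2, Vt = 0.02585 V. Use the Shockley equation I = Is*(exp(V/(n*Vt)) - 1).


Step 1: V/(n*Vt) = 0.57/(2*0.02585) = 11.0251
Step 2: exp(11.0251) = 6.1396e+04
Step 3: I = 4.133e-11 * (6.1396e+04 - 1) = 2.54e-06 A

2.54e-06


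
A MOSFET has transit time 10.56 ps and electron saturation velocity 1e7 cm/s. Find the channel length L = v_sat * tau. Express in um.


Step 1: tau in seconds = 10.56 ps * 1e-12 = 1.0560e-11 s
Step 2: L = v_sat * tau = 1e7 * 1.0560e-11 = 1.0560e-04 cm
Step 3: L in um = 1.0560e-04 * 1e4 = 1.056 um

1.056


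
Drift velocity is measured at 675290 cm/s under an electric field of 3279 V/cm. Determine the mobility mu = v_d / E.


Step 1: mu = v_d / E
Step 2: mu = 675290 / 3279
Step 3: mu = 205.94 cm^2/(V*s)

205.94


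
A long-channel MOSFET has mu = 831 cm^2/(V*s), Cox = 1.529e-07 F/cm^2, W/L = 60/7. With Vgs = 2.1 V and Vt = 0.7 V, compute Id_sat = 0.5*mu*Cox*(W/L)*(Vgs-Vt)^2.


Step 1: Overdrive voltage Vov = Vgs - Vt = 2.1 - 0.7 = 1.4 V
Step 2: W/L = 60/7 = 8.57143
Step 3: Id = 0.5 * 831 * 1.529e-07 * 8.57143 * 1.4^2
Step 4: Id = 1.07e-03 A

1.07e-03


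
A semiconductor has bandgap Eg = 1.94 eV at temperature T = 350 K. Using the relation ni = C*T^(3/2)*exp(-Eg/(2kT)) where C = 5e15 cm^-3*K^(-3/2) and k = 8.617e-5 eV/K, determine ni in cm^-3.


Step 1: Compute kT = 8.617e-5 * 350 = 0.0301595 eV
Step 2: Exponent = -Eg/(2kT) = -1.94/(2*0.0301595) = -32.16234
Step 3: T^(3/2) = 350^1.5 = 6547.90
Step 4: ni = 5e15 * 6547.90 * exp(-32.16234) = 3.52e+05 cm^-3

3.52e+05


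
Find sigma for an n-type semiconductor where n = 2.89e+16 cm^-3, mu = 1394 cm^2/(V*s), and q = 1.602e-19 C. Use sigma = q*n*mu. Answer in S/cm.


Step 1: sigma = q * n * mu
Step 2: sigma = 1.602e-19 * 2.89e+16 * 1394
Step 3: sigma = 6.454e+00 S/cm

6.454e+00


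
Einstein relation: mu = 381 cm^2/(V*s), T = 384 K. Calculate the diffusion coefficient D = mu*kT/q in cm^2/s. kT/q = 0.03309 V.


Step 1: D = mu * (kT/q)
Step 2: D = 381 * 0.03309
Step 3: D = 12.61 cm^2/s

12.61


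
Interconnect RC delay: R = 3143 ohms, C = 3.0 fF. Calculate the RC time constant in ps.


Step 1: tau = R * C
Step 2: tau = 3143 * 3.0 fF = 3143 * 3.0e-15 F
Step 3: tau = 9.429e-12 s = 9.429 ps

9.429


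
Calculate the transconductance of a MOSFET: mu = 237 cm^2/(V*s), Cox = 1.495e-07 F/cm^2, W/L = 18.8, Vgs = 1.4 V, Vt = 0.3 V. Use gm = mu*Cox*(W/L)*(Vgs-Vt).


Step 1: Vov = Vgs - Vt = 1.4 - 0.3 = 1.1 V
Step 2: gm = mu * Cox * (W/L) * Vov
Step 3: gm = 237 * 1.495e-07 * 18.8 * 1.1 = 7.33e-04 S

7.33e-04


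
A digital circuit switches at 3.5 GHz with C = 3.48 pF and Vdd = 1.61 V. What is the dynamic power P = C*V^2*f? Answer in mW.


Step 1: V^2 = 1.61^2 = 2.5921 V^2
Step 2: P = C*V^2*f = 3.48e-12 F * 2.5921 * 3.5e9 Hz
Step 3: P = 3.1571778e-02 W
Step 4: P = 31.572 mW

31.572


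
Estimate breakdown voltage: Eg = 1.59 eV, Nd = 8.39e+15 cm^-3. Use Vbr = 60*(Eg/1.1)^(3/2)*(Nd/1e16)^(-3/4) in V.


Step 1: Eg/1.1 = 1.59/1.1 = 1.445455
Step 2: (Eg/1.1)^1.5 = 1.445455^1.5 = 1.737828
Step 3: (Nd/1e16)^(-0.75) = (0.839)^(-0.75) = 1.140719
Step 4: Vbr = 60 * 1.737828 * 1.140719 = 118.9 V

118.9


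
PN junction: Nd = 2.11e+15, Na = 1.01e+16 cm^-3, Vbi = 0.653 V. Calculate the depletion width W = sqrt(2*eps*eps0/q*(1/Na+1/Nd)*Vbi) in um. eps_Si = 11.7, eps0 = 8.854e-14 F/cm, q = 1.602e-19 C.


Step 1: 1/Na + 1/Nd = 1/1.01e+16 + 1/2.11e+15 = 5.72944e-16
Step 2: 2*eps*eps0/q = 2*11.7*8.854e-14/1.602e-19 = 1.293281e+07
Step 3: W^2 = 1.293281e+07 * 5.72944e-16 * 0.653 = 4.83858e-09
Step 4: W = sqrt(4.83858e-09) = 6.956e-05 cm = 0.6956 um

0.6956


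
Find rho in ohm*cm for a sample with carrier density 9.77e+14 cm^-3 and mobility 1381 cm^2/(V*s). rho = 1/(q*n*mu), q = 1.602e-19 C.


Step 1: sigma = q * n * mu = 1.602e-19 * 9.77e+14 * 1381 = 2.16148e-01 S/cm
Step 2: rho = 1 / sigma = 1 / 2.16148e-01 = 4.626 ohm*cm

4.626


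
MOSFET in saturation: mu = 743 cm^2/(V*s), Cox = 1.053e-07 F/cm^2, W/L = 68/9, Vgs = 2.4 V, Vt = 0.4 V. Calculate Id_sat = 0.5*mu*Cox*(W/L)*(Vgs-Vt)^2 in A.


Step 1: Overdrive voltage Vov = Vgs - Vt = 2.4 - 0.4 = 2.0 V
Step 2: W/L = 68/9 = 7.55556
Step 3: Id = 0.5 * 743 * 1.053e-07 * 7.55556 * 2.0^2
Step 4: Id = 1.18e-03 A

1.18e-03


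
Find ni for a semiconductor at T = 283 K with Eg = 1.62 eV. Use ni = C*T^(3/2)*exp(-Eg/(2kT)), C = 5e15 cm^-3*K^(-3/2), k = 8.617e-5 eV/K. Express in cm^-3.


Step 1: Compute kT = 8.617e-5 * 283 = 0.02438611 eV
Step 2: Exponent = -Eg/(2kT) = -1.62/(2*0.02438611) = -33.21563
Step 3: T^(3/2) = 283^1.5 = 4760.80
Step 4: ni = 5e15 * 4760.80 * exp(-33.21563) = 8.94e+04 cm^-3

8.94e+04


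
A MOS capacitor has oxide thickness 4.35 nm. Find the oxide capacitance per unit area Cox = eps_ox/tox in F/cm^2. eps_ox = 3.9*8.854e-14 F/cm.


Step 1: eps_ox = 3.9 * 8.854e-14 = 3.45306e-13 F/cm
Step 2: tox in cm = 4.35 nm * 1e-7 = 4.3500e-07 cm
Step 3: Cox = 3.45306e-13 / 4.3500e-07 = 7.94e-07 F/cm^2

7.94e-07


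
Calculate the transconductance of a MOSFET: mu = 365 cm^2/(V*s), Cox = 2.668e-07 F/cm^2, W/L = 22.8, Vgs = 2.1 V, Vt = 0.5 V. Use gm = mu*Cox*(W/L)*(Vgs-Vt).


Step 1: Vov = Vgs - Vt = 2.1 - 0.5 = 1.6 V
Step 2: gm = mu * Cox * (W/L) * Vov
Step 3: gm = 365 * 2.668e-07 * 22.8 * 1.6 = 3.55e-03 S

3.55e-03


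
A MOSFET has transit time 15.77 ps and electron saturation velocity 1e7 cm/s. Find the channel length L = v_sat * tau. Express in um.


Step 1: tau in seconds = 15.77 ps * 1e-12 = 1.5770e-11 s
Step 2: L = v_sat * tau = 1e7 * 1.5770e-11 = 1.5770e-04 cm
Step 3: L in um = 1.5770e-04 * 1e4 = 1.577 um

1.577


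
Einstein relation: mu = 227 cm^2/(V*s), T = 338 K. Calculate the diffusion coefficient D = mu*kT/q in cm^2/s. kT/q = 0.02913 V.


Step 1: D = mu * (kT/q)
Step 2: D = 227 * 0.02913
Step 3: D = 6.61 cm^2/s

6.61


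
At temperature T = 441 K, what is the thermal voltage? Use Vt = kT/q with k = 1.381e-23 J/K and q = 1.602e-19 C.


Step 1: kT = 1.381e-23 * 441 = 6.09021e-21 J
Step 2: Vt = kT/q = 6.09021e-21 / 1.602e-19
Step 3: Vt = 0.03802 V

0.03802


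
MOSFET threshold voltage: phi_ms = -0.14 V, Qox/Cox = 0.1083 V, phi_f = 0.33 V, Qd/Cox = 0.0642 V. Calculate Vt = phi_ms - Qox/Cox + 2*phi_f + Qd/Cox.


Step 1: Vt = phi_ms - Qox/Cox + 2*phi_f + Qd/Cox
Step 2: Vt = -0.14 - 0.1083 + 2*0.33 + 0.0642
Step 3: Vt = -0.14 - 0.1083 + 0.66 + 0.0642
Step 4: Vt = 0.4759 V

0.4759


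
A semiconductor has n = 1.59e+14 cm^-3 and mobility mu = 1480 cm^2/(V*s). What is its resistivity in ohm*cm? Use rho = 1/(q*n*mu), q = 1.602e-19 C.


Step 1: sigma = q * n * mu = 1.602e-19 * 1.59e+14 * 1480 = 3.76983e-02 S/cm
Step 2: rho = 1 / sigma = 1 / 3.76983e-02 = 26.53 ohm*cm

26.53


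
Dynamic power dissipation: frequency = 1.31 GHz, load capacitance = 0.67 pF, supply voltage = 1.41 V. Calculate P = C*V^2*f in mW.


Step 1: V^2 = 1.41^2 = 1.9881 V^2
Step 2: P = C*V^2*f = 0.67e-12 F * 1.9881 * 1.31e9 Hz
Step 3: P = 1.74495537e-03 W
Step 4: P = 1.745 mW

1.745


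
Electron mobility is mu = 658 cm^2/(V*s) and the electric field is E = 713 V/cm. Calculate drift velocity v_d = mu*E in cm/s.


Step 1: v_d = mu * E
Step 2: v_d = 658 * 713 = 469154
Step 3: v_d = 4.69e+05 cm/s

4.69e+05


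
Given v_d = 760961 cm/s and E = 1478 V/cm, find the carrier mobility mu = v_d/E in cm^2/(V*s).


Step 1: mu = v_d / E
Step 2: mu = 760961 / 1478
Step 3: mu = 514.86 cm^2/(V*s)

514.86


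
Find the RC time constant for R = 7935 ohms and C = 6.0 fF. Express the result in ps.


Step 1: tau = R * C
Step 2: tau = 7935 * 6.0 fF = 7935 * 6.0e-15 F
Step 3: tau = 4.761e-11 s = 47.61 ps

47.61


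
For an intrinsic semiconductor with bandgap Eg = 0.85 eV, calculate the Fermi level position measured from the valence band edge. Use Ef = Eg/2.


Step 1: For an intrinsic semiconductor, the Fermi level sits at midgap.
Step 2: Ef = Eg / 2 = 0.85 / 2 = 0.425 eV

0.425


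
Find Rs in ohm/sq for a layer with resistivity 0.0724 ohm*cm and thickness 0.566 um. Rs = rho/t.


Step 1: Convert thickness to cm: t = 0.566 um = 5.6600e-05 cm
Step 2: Rs = rho / t = 0.0724 / 5.6600e-05
Step 3: Rs = 1279.2 ohm/sq

1279.2


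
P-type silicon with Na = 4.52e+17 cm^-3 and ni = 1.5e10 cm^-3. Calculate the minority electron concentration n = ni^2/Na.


Step 1: Majority hole concentration p ≈ Na = 4.52e+17 cm^-3
Step 2: n = ni^2 / Na = (1.5e10)^2 / 4.52e+17
Step 3: n = 4.98e+02 cm^-3

4.98e+02


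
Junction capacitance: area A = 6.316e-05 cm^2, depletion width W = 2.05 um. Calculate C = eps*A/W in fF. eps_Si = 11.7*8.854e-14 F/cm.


Step 1: eps_Si = 11.7 * 8.854e-14 = 1.035918e-12 F/cm
Step 2: W in cm = 2.05 * 1e-4 = 2.05e-04 cm
Step 3: C = 1.035918e-12 * 6.316e-05 / 2.05e-04 = 3.191638e-13 F
Step 4: C = 319.16 fF

319.16


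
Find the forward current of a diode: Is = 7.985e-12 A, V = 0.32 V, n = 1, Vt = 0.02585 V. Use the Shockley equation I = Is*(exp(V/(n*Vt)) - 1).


Step 1: V/(n*Vt) = 0.32/(1*0.02585) = 12.3791
Step 2: exp(12.3791) = 2.3778e+05
Step 3: I = 7.985e-12 * (2.3778e+05 - 1) = 1.90e-06 A

1.90e-06


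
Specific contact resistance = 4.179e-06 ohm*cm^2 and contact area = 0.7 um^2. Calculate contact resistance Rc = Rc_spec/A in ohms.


Step 1: Convert area to cm^2: 0.7 um^2 = 7.0000e-09 cm^2
Step 2: Rc = Rc_spec / A = 4.179e-06 / 7.0000e-09
Step 3: Rc = 5.97e+02 ohms

5.97e+02


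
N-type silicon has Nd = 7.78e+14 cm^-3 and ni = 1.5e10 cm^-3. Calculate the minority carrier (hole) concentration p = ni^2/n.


Step 1: Since Nd >> ni, n ≈ Nd = 7.78e+14 cm^-3
Step 2: p = ni^2 / n = (1.5e10)^2 / 7.78e+14
Step 3: p = 2.25e20 / 7.78e+14 = 2.89e+05 cm^-3

2.89e+05


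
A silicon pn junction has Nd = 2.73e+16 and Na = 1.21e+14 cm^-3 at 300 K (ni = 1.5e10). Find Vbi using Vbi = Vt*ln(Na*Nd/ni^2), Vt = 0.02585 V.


Step 1: Compute Na*Nd/ni^2 = 1.21e+14 * 2.73e+16 / (1.5e10)^2 = 1.4681e+10
Step 2: ln(1.4681e+10) = 23.4098
Step 3: Vbi = 0.02585 * 23.4098 = 0.605 V

0.605


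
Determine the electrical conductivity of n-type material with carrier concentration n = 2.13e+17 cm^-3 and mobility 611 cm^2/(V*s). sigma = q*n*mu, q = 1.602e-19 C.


Step 1: sigma = q * n * mu
Step 2: sigma = 1.602e-19 * 2.13e+17 * 611
Step 3: sigma = 2.085e+01 S/cm

2.085e+01


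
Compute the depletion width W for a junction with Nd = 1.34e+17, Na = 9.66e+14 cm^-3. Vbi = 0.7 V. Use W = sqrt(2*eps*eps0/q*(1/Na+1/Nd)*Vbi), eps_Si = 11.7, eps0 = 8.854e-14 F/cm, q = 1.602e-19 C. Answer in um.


Step 1: 1/Na + 1/Nd = 1/9.66e+14 + 1/1.34e+17 = 1.04266e-15
Step 2: 2*eps*eps0/q = 2*11.7*8.854e-14/1.602e-19 = 1.293281e+07
Step 3: W^2 = 1.293281e+07 * 1.04266e-15 * 0.7 = 9.43917e-09
Step 4: W = sqrt(9.43917e-09) = 9.716e-05 cm = 0.9716 um

0.9716


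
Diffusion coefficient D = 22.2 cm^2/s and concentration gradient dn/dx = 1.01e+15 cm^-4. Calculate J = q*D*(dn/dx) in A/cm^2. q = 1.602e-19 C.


Step 1: J = q * D * (dn/dx)
Step 2: J = 1.602e-19 * 22.2 * 1.01e+15
Step 3: J = 3.59e-03 A/cm^2

3.59e-03


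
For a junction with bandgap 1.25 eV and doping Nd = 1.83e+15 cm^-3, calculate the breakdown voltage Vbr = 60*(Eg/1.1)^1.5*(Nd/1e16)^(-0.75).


Step 1: Eg/1.1 = 1.25/1.1 = 1.136364
Step 2: (Eg/1.1)^1.5 = 1.136364^1.5 = 1.211368
Step 3: (Nd/1e16)^(-0.75) = (0.183)^(-0.75) = 3.574059
Step 4: Vbr = 60 * 1.211368 * 3.574059 = 259.8 V

259.8


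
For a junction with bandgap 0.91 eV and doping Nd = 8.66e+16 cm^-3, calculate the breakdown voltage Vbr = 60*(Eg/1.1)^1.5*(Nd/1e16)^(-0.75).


Step 1: Eg/1.1 = 0.91/1.1 = 0.827273
Step 2: (Eg/1.1)^1.5 = 0.827273^1.5 = 0.752442
Step 3: (Nd/1e16)^(-0.75) = (8.66)^(-0.75) = 0.198090
Step 4: Vbr = 60 * 0.752442 * 0.198090 = 8.9 V

8.9


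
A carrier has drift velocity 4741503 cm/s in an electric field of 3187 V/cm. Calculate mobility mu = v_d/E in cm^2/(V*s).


Step 1: mu = v_d / E
Step 2: mu = 4741503 / 3187
Step 3: mu = 1487.76 cm^2/(V*s)

1487.76


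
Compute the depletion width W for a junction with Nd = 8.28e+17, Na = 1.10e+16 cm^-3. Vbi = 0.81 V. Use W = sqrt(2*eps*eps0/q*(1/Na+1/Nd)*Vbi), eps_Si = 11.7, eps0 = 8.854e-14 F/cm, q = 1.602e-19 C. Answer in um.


Step 1: 1/Na + 1/Nd = 1/1.10e+16 + 1/8.28e+17 = 9.21168e-17
Step 2: 2*eps*eps0/q = 2*11.7*8.854e-14/1.602e-19 = 1.293281e+07
Step 3: W^2 = 1.293281e+07 * 9.21168e-17 * 0.81 = 9.64977e-10
Step 4: W = sqrt(9.64977e-10) = 3.106e-05 cm = 0.3106 um

0.3106


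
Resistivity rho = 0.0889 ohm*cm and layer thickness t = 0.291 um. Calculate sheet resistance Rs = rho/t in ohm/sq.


Step 1: Convert thickness to cm: t = 0.291 um = 2.9100e-05 cm
Step 2: Rs = rho / t = 0.0889 / 2.9100e-05
Step 3: Rs = 3055.0 ohm/sq

3055.0


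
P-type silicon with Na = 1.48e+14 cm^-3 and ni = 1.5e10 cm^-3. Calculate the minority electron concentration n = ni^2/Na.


Step 1: Majority hole concentration p ≈ Na = 1.48e+14 cm^-3
Step 2: n = ni^2 / Na = (1.5e10)^2 / 1.48e+14
Step 3: n = 1.52e+06 cm^-3

1.52e+06


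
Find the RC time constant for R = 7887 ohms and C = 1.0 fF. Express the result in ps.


Step 1: tau = R * C
Step 2: tau = 7887 * 1.0 fF = 7887 * 1.0e-15 F
Step 3: tau = 7.887e-12 s = 7.887 ps

7.887


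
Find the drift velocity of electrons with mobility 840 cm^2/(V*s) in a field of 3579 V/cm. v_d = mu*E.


Step 1: v_d = mu * E
Step 2: v_d = 840 * 3579 = 3006360
Step 3: v_d = 3.01e+06 cm/s

3.01e+06


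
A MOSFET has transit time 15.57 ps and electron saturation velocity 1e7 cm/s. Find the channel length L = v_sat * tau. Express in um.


Step 1: tau in seconds = 15.57 ps * 1e-12 = 1.5570e-11 s
Step 2: L = v_sat * tau = 1e7 * 1.5570e-11 = 1.5570e-04 cm
Step 3: L in um = 1.5570e-04 * 1e4 = 1.557 um

1.557


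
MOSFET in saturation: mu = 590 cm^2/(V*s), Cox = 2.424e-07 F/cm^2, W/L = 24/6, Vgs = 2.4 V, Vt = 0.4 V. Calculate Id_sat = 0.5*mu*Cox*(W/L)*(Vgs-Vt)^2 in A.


Step 1: Overdrive voltage Vov = Vgs - Vt = 2.4 - 0.4 = 2.0 V
Step 2: W/L = 24/6 = 4
Step 3: Id = 0.5 * 590 * 2.424e-07 * 4 * 2.0^2
Step 4: Id = 1.14e-03 A

1.14e-03


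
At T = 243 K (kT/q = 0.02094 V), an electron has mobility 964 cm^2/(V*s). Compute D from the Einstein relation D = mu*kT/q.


Step 1: D = mu * (kT/q)
Step 2: D = 964 * 0.02094
Step 3: D = 20.19 cm^2/s

20.19


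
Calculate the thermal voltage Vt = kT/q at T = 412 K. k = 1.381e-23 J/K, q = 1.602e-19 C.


Step 1: kT = 1.381e-23 * 412 = 5.68972e-21 J
Step 2: Vt = kT/q = 5.68972e-21 / 1.602e-19
Step 3: Vt = 0.03552 V

0.03552


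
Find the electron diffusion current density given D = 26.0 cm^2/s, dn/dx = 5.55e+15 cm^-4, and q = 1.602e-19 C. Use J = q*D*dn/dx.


Step 1: J = q * D * (dn/dx)
Step 2: J = 1.602e-19 * 26.0 * 5.55e+15
Step 3: J = 2.31e-02 A/cm^2

2.31e-02


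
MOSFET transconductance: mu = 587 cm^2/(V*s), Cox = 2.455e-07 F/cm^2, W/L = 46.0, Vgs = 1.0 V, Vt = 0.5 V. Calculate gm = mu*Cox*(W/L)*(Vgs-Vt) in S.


Step 1: Vov = Vgs - Vt = 1.0 - 0.5 = 0.5 V
Step 2: gm = mu * Cox * (W/L) * Vov
Step 3: gm = 587 * 2.455e-07 * 46.0 * 0.5 = 3.31e-03 S

3.31e-03


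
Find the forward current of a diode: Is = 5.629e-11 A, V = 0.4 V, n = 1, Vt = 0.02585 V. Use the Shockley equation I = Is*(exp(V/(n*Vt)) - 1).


Step 1: V/(n*Vt) = 0.4/(1*0.02585) = 15.4739
Step 2: exp(15.4739) = 5.2508e+06
Step 3: I = 5.629e-11 * (5.2508e+06 - 1) = 2.96e-04 A

2.96e-04


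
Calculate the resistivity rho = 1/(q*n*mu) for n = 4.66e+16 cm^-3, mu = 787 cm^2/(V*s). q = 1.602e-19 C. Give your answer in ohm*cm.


Step 1: sigma = q * n * mu = 1.602e-19 * 4.66e+16 * 787 = 5.87521e+00 S/cm
Step 2: rho = 1 / sigma = 1 / 5.87521e+00 = 0.1702 ohm*cm

0.1702


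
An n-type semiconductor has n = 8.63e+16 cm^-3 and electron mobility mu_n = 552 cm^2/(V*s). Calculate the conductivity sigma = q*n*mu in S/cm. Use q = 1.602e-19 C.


Step 1: sigma = q * n * mu
Step 2: sigma = 1.602e-19 * 8.63e+16 * 552
Step 3: sigma = 7.632e+00 S/cm

7.632e+00


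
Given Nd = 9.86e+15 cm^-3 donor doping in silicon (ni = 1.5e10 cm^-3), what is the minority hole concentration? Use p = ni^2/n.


Step 1: Since Nd >> ni, n ≈ Nd = 9.86e+15 cm^-3
Step 2: p = ni^2 / n = (1.5e10)^2 / 9.86e+15
Step 3: p = 2.25e20 / 9.86e+15 = 2.28e+04 cm^-3

2.28e+04


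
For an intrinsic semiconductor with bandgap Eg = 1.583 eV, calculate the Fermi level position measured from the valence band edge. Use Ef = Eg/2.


Step 1: For an intrinsic semiconductor, the Fermi level sits at midgap.
Step 2: Ef = Eg / 2 = 1.583 / 2 = 0.7915 eV

0.7915


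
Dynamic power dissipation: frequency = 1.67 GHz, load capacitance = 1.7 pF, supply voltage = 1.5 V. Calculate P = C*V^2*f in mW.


Step 1: V^2 = 1.5^2 = 2.25 V^2
Step 2: P = C*V^2*f = 1.7e-12 F * 2.25 * 1.67e9 Hz
Step 3: P = 6.38775e-03 W
Step 4: P = 6.388 mW

6.388


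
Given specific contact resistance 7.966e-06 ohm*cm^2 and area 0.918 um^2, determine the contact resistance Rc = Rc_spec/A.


Step 1: Convert area to cm^2: 0.918 um^2 = 9.1800e-09 cm^2
Step 2: Rc = Rc_spec / A = 7.966e-06 / 9.1800e-09
Step 3: Rc = 8.68e+02 ohms

8.68e+02


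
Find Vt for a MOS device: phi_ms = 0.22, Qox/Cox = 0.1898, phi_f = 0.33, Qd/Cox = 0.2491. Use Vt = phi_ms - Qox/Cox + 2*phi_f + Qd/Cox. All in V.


Step 1: Vt = phi_ms - Qox/Cox + 2*phi_f + Qd/Cox
Step 2: Vt = 0.22 - 0.1898 + 2*0.33 + 0.2491
Step 3: Vt = 0.22 - 0.1898 + 0.66 + 0.2491
Step 4: Vt = 0.9393 V

0.9393


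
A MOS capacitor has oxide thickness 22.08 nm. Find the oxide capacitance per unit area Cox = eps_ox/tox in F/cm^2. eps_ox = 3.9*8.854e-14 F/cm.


Step 1: eps_ox = 3.9 * 8.854e-14 = 3.45306e-13 F/cm
Step 2: tox in cm = 22.08 nm * 1e-7 = 2.2080e-06 cm
Step 3: Cox = 3.45306e-13 / 2.2080e-06 = 1.56e-07 F/cm^2

1.56e-07


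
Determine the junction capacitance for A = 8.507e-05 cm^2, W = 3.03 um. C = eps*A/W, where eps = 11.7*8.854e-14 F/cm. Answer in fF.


Step 1: eps_Si = 11.7 * 8.854e-14 = 1.035918e-12 F/cm
Step 2: W in cm = 3.03 * 1e-4 = 3.03e-04 cm
Step 3: C = 1.035918e-12 * 8.507e-05 / 3.03e-04 = 2.908434e-13 F
Step 4: C = 290.84 fF

290.84


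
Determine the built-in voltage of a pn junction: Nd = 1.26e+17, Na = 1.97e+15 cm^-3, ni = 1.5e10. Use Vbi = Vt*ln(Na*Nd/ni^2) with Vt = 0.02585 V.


Step 1: Compute Na*Nd/ni^2 = 1.97e+15 * 1.26e+17 / (1.5e10)^2 = 1.1032e+12
Step 2: ln(1.1032e+12) = 27.7292
Step 3: Vbi = 0.02585 * 27.7292 = 0.717 V

0.717


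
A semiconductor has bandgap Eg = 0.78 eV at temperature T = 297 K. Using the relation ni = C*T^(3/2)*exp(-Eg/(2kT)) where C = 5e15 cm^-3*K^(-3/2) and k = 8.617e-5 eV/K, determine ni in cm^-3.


Step 1: Compute kT = 8.617e-5 * 297 = 0.02559249 eV
Step 2: Exponent = -Eg/(2kT) = -0.78/(2*0.02559249) = -15.23885
Step 3: T^(3/2) = 297^1.5 = 5118.41
Step 4: ni = 5e15 * 5118.41 * exp(-15.23885) = 6.17e+12 cm^-3

6.17e+12


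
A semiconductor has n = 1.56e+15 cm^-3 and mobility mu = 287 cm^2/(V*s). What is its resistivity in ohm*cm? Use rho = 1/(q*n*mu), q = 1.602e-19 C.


Step 1: sigma = q * n * mu = 1.602e-19 * 1.56e+15 * 287 = 7.17247e-02 S/cm
Step 2: rho = 1 / sigma = 1 / 7.17247e-02 = 13.94 ohm*cm

13.94


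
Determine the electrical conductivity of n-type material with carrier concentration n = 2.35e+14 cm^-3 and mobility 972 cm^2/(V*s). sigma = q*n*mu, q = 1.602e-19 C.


Step 1: sigma = q * n * mu
Step 2: sigma = 1.602e-19 * 2.35e+14 * 972
Step 3: sigma = 3.659e-02 S/cm

3.659e-02


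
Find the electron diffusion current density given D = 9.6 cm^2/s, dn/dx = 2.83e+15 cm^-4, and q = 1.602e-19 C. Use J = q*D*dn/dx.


Step 1: J = q * D * (dn/dx)
Step 2: J = 1.602e-19 * 9.6 * 2.83e+15
Step 3: J = 4.35e-03 A/cm^2

4.35e-03


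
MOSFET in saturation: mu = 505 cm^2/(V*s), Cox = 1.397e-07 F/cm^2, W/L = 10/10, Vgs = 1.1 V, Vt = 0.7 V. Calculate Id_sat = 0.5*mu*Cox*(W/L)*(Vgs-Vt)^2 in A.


Step 1: Overdrive voltage Vov = Vgs - Vt = 1.1 - 0.7 = 0.4 V
Step 2: W/L = 10/10 = 1
Step 3: Id = 0.5 * 505 * 1.397e-07 * 1 * 0.4^2
Step 4: Id = 5.64e-06 A

5.64e-06


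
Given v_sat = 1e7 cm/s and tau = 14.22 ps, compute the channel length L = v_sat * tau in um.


Step 1: tau in seconds = 14.22 ps * 1e-12 = 1.4220e-11 s
Step 2: L = v_sat * tau = 1e7 * 1.4220e-11 = 1.4220e-04 cm
Step 3: L in um = 1.4220e-04 * 1e4 = 1.422 um

1.422


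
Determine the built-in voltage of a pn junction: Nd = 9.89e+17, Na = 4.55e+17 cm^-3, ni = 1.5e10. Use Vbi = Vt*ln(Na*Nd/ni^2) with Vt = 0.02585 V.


Step 1: Compute Na*Nd/ni^2 = 4.55e+17 * 9.89e+17 / (1.5e10)^2 = 2.0000e+15
Step 2: ln(2.0000e+15) = 35.2319
Step 3: Vbi = 0.02585 * 35.2319 = 0.911 V

0.911


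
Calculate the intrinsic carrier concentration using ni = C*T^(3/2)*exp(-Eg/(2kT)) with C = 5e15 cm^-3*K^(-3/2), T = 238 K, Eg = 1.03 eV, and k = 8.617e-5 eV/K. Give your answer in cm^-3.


Step 1: Compute kT = 8.617e-5 * 238 = 0.02050846 eV
Step 2: Exponent = -Eg/(2kT) = -1.03/(2*0.02050846) = -25.11159
Step 3: T^(3/2) = 238^1.5 = 3671.69
Step 4: ni = 5e15 * 3671.69 * exp(-25.11159) = 2.28e+08 cm^-3

2.28e+08


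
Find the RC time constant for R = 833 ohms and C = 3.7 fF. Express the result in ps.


Step 1: tau = R * C
Step 2: tau = 833 * 3.7 fF = 833 * 3.7e-15 F
Step 3: tau = 3.0821e-12 s = 3.0821 ps

3.0821


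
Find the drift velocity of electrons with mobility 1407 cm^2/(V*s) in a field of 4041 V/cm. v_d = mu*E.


Step 1: v_d = mu * E
Step 2: v_d = 1407 * 4041 = 5685687
Step 3: v_d = 5.69e+06 cm/s

5.69e+06


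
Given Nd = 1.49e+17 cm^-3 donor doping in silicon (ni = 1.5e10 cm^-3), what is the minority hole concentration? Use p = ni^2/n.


Step 1: Since Nd >> ni, n ≈ Nd = 1.49e+17 cm^-3
Step 2: p = ni^2 / n = (1.5e10)^2 / 1.49e+17
Step 3: p = 2.25e20 / 1.49e+17 = 1.51e+03 cm^-3

1.51e+03


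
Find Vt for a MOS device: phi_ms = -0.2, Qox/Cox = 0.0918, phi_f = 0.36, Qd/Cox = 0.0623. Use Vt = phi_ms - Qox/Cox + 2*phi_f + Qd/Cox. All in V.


Step 1: Vt = phi_ms - Qox/Cox + 2*phi_f + Qd/Cox
Step 2: Vt = -0.2 - 0.0918 + 2*0.36 + 0.0623
Step 3: Vt = -0.2 - 0.0918 + 0.72 + 0.0623
Step 4: Vt = 0.4905 V

0.4905


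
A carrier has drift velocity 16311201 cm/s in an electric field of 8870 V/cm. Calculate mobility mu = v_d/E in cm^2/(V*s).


Step 1: mu = v_d / E
Step 2: mu = 16311201 / 8870
Step 3: mu = 1838.92 cm^2/(V*s)

1838.92


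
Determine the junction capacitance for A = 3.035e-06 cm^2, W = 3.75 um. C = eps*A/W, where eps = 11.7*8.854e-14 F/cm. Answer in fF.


Step 1: eps_Si = 11.7 * 8.854e-14 = 1.035918e-12 F/cm
Step 2: W in cm = 3.75 * 1e-4 = 3.75e-04 cm
Step 3: C = 1.035918e-12 * 3.035e-06 / 3.75e-04 = 8.384030e-15 F
Step 4: C = 8.38 fF

8.38


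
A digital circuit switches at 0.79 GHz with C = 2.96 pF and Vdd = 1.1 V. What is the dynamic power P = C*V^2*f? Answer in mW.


Step 1: V^2 = 1.1^2 = 1.21 V^2
Step 2: P = C*V^2*f = 2.96e-12 F * 1.21 * 0.79e9 Hz
Step 3: P = 2.829464e-03 W
Step 4: P = 2.829 mW

2.829


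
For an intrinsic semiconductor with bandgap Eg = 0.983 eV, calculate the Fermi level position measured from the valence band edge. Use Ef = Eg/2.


Step 1: For an intrinsic semiconductor, the Fermi level sits at midgap.
Step 2: Ef = Eg / 2 = 0.983 / 2 = 0.4915 eV

0.4915


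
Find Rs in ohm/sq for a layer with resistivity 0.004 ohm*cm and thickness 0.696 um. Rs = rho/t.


Step 1: Convert thickness to cm: t = 0.696 um = 6.9600e-05 cm
Step 2: Rs = rho / t = 0.004 / 6.9600e-05
Step 3: Rs = 57.5 ohm/sq

57.5


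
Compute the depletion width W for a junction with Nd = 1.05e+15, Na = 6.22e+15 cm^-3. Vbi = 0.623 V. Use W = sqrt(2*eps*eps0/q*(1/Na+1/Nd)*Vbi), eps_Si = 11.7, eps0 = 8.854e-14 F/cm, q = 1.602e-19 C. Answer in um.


Step 1: 1/Na + 1/Nd = 1/6.22e+15 + 1/1.05e+15 = 1.11315e-15
Step 2: 2*eps*eps0/q = 2*11.7*8.854e-14/1.602e-19 = 1.293281e+07
Step 3: W^2 = 1.293281e+07 * 1.11315e-15 * 0.623 = 8.96881e-09
Step 4: W = sqrt(8.96881e-09) = 9.470e-05 cm = 0.947 um

0.947


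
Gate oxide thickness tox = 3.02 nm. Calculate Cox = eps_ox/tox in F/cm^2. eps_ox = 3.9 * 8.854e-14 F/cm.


Step 1: eps_ox = 3.9 * 8.854e-14 = 3.45306e-13 F/cm
Step 2: tox in cm = 3.02 nm * 1e-7 = 3.0200e-07 cm
Step 3: Cox = 3.45306e-13 / 3.0200e-07 = 1.14e-06 F/cm^2

1.14e-06


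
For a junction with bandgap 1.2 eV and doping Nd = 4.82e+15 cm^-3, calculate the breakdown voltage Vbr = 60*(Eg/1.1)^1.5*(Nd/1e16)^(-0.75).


Step 1: Eg/1.1 = 1.2/1.1 = 1.090909
Step 2: (Eg/1.1)^1.5 = 1.090909^1.5 = 1.139417
Step 3: (Nd/1e16)^(-0.75) = (0.482)^(-0.75) = 1.728680
Step 4: Vbr = 60 * 1.139417 * 1.728680 = 118.2 V

118.2
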